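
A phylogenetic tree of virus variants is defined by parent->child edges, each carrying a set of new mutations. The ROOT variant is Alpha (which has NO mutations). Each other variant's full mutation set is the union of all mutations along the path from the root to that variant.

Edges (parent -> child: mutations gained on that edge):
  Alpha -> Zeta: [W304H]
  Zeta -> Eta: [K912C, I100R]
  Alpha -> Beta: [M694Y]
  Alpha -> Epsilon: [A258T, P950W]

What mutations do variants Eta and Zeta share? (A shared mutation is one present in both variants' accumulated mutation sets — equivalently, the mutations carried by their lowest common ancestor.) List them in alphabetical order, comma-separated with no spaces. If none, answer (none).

Answer: W304H

Derivation:
Accumulating mutations along path to Eta:
  At Alpha: gained [] -> total []
  At Zeta: gained ['W304H'] -> total ['W304H']
  At Eta: gained ['K912C', 'I100R'] -> total ['I100R', 'K912C', 'W304H']
Mutations(Eta) = ['I100R', 'K912C', 'W304H']
Accumulating mutations along path to Zeta:
  At Alpha: gained [] -> total []
  At Zeta: gained ['W304H'] -> total ['W304H']
Mutations(Zeta) = ['W304H']
Intersection: ['I100R', 'K912C', 'W304H'] ∩ ['W304H'] = ['W304H']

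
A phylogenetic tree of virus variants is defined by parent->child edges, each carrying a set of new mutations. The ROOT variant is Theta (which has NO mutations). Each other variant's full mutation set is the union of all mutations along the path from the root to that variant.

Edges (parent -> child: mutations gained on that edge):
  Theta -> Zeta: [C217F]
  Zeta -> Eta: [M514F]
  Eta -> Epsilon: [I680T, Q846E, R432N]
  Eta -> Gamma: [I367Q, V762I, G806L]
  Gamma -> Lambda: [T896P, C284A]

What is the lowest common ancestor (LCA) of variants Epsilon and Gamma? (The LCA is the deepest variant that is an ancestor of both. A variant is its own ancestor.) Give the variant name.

Answer: Eta

Derivation:
Path from root to Epsilon: Theta -> Zeta -> Eta -> Epsilon
  ancestors of Epsilon: {Theta, Zeta, Eta, Epsilon}
Path from root to Gamma: Theta -> Zeta -> Eta -> Gamma
  ancestors of Gamma: {Theta, Zeta, Eta, Gamma}
Common ancestors: {Theta, Zeta, Eta}
Walk up from Gamma: Gamma (not in ancestors of Epsilon), Eta (in ancestors of Epsilon), Zeta (in ancestors of Epsilon), Theta (in ancestors of Epsilon)
Deepest common ancestor (LCA) = Eta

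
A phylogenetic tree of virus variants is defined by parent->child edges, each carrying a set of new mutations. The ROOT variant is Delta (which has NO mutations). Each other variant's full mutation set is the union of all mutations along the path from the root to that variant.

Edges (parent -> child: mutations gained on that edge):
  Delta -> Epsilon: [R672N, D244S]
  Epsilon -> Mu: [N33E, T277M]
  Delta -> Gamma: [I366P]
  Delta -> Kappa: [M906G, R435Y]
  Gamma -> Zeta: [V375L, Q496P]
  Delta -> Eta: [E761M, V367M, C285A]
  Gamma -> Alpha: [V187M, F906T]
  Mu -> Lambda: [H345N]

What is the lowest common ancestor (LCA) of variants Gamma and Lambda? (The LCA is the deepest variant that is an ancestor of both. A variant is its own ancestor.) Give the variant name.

Answer: Delta

Derivation:
Path from root to Gamma: Delta -> Gamma
  ancestors of Gamma: {Delta, Gamma}
Path from root to Lambda: Delta -> Epsilon -> Mu -> Lambda
  ancestors of Lambda: {Delta, Epsilon, Mu, Lambda}
Common ancestors: {Delta}
Walk up from Lambda: Lambda (not in ancestors of Gamma), Mu (not in ancestors of Gamma), Epsilon (not in ancestors of Gamma), Delta (in ancestors of Gamma)
Deepest common ancestor (LCA) = Delta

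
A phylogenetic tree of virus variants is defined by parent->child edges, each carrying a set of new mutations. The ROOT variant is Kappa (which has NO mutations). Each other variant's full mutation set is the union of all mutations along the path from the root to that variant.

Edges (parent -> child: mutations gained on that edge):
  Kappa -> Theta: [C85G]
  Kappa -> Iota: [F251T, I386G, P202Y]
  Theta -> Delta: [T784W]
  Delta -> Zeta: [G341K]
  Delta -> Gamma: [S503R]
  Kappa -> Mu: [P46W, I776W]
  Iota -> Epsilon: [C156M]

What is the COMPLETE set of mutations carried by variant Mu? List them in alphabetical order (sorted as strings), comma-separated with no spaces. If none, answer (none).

At Kappa: gained [] -> total []
At Mu: gained ['P46W', 'I776W'] -> total ['I776W', 'P46W']

Answer: I776W,P46W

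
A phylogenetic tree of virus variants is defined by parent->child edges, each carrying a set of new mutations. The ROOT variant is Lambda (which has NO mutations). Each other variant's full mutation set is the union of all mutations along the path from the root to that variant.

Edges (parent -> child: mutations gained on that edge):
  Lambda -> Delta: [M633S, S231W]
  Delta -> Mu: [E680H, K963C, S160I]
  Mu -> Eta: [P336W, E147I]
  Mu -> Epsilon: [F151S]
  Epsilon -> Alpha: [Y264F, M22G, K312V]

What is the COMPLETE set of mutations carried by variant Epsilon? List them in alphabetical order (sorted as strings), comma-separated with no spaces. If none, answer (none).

Answer: E680H,F151S,K963C,M633S,S160I,S231W

Derivation:
At Lambda: gained [] -> total []
At Delta: gained ['M633S', 'S231W'] -> total ['M633S', 'S231W']
At Mu: gained ['E680H', 'K963C', 'S160I'] -> total ['E680H', 'K963C', 'M633S', 'S160I', 'S231W']
At Epsilon: gained ['F151S'] -> total ['E680H', 'F151S', 'K963C', 'M633S', 'S160I', 'S231W']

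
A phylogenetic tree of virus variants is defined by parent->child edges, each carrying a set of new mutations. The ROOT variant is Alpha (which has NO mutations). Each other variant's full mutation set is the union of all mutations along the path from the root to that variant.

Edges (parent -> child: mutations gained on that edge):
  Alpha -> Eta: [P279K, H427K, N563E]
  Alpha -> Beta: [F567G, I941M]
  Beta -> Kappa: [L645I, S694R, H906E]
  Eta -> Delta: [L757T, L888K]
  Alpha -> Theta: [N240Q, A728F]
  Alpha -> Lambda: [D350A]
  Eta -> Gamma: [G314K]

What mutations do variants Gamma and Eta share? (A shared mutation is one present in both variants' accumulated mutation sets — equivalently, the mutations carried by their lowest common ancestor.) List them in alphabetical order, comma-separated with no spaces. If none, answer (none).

Answer: H427K,N563E,P279K

Derivation:
Accumulating mutations along path to Gamma:
  At Alpha: gained [] -> total []
  At Eta: gained ['P279K', 'H427K', 'N563E'] -> total ['H427K', 'N563E', 'P279K']
  At Gamma: gained ['G314K'] -> total ['G314K', 'H427K', 'N563E', 'P279K']
Mutations(Gamma) = ['G314K', 'H427K', 'N563E', 'P279K']
Accumulating mutations along path to Eta:
  At Alpha: gained [] -> total []
  At Eta: gained ['P279K', 'H427K', 'N563E'] -> total ['H427K', 'N563E', 'P279K']
Mutations(Eta) = ['H427K', 'N563E', 'P279K']
Intersection: ['G314K', 'H427K', 'N563E', 'P279K'] ∩ ['H427K', 'N563E', 'P279K'] = ['H427K', 'N563E', 'P279K']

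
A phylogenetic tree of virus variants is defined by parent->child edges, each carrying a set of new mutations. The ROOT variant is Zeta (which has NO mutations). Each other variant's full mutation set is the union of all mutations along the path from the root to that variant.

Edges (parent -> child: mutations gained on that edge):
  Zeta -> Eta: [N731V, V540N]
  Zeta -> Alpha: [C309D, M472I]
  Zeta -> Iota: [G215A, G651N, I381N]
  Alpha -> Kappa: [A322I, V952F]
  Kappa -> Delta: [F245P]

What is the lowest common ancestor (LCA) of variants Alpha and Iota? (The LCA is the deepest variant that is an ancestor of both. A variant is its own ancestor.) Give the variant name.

Answer: Zeta

Derivation:
Path from root to Alpha: Zeta -> Alpha
  ancestors of Alpha: {Zeta, Alpha}
Path from root to Iota: Zeta -> Iota
  ancestors of Iota: {Zeta, Iota}
Common ancestors: {Zeta}
Walk up from Iota: Iota (not in ancestors of Alpha), Zeta (in ancestors of Alpha)
Deepest common ancestor (LCA) = Zeta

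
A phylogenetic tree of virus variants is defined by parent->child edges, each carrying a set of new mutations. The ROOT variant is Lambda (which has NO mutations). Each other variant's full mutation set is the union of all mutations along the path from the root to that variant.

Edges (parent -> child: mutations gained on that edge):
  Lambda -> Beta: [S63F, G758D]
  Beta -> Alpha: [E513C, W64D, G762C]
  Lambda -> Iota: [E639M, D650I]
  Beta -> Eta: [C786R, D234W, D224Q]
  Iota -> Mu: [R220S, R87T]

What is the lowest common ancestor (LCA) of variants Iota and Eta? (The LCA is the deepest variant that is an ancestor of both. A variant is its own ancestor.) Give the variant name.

Path from root to Iota: Lambda -> Iota
  ancestors of Iota: {Lambda, Iota}
Path from root to Eta: Lambda -> Beta -> Eta
  ancestors of Eta: {Lambda, Beta, Eta}
Common ancestors: {Lambda}
Walk up from Eta: Eta (not in ancestors of Iota), Beta (not in ancestors of Iota), Lambda (in ancestors of Iota)
Deepest common ancestor (LCA) = Lambda

Answer: Lambda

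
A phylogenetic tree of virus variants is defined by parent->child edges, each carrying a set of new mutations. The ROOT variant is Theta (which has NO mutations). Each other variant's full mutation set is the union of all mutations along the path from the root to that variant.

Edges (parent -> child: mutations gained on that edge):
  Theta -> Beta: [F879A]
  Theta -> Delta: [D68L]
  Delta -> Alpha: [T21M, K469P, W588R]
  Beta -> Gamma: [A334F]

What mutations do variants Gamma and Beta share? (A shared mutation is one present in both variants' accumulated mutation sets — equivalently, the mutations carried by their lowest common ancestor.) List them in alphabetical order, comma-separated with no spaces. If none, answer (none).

Answer: F879A

Derivation:
Accumulating mutations along path to Gamma:
  At Theta: gained [] -> total []
  At Beta: gained ['F879A'] -> total ['F879A']
  At Gamma: gained ['A334F'] -> total ['A334F', 'F879A']
Mutations(Gamma) = ['A334F', 'F879A']
Accumulating mutations along path to Beta:
  At Theta: gained [] -> total []
  At Beta: gained ['F879A'] -> total ['F879A']
Mutations(Beta) = ['F879A']
Intersection: ['A334F', 'F879A'] ∩ ['F879A'] = ['F879A']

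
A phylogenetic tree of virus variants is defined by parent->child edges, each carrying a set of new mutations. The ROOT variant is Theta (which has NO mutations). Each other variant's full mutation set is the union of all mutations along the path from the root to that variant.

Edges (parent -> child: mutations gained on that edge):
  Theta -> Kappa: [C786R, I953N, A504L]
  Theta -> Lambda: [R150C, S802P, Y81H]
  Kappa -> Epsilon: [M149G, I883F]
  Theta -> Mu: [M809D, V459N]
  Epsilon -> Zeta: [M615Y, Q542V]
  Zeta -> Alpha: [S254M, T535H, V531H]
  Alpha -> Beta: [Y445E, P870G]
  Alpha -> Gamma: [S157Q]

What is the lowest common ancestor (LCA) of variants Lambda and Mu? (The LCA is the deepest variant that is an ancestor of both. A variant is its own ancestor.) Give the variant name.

Path from root to Lambda: Theta -> Lambda
  ancestors of Lambda: {Theta, Lambda}
Path from root to Mu: Theta -> Mu
  ancestors of Mu: {Theta, Mu}
Common ancestors: {Theta}
Walk up from Mu: Mu (not in ancestors of Lambda), Theta (in ancestors of Lambda)
Deepest common ancestor (LCA) = Theta

Answer: Theta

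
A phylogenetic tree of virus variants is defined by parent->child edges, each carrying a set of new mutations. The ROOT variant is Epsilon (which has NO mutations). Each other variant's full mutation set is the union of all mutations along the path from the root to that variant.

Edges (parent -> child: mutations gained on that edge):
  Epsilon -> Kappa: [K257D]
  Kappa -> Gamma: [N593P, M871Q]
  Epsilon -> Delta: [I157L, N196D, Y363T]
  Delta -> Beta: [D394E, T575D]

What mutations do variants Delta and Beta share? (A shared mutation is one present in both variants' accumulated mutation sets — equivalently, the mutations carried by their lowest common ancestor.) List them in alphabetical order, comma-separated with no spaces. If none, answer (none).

Accumulating mutations along path to Delta:
  At Epsilon: gained [] -> total []
  At Delta: gained ['I157L', 'N196D', 'Y363T'] -> total ['I157L', 'N196D', 'Y363T']
Mutations(Delta) = ['I157L', 'N196D', 'Y363T']
Accumulating mutations along path to Beta:
  At Epsilon: gained [] -> total []
  At Delta: gained ['I157L', 'N196D', 'Y363T'] -> total ['I157L', 'N196D', 'Y363T']
  At Beta: gained ['D394E', 'T575D'] -> total ['D394E', 'I157L', 'N196D', 'T575D', 'Y363T']
Mutations(Beta) = ['D394E', 'I157L', 'N196D', 'T575D', 'Y363T']
Intersection: ['I157L', 'N196D', 'Y363T'] ∩ ['D394E', 'I157L', 'N196D', 'T575D', 'Y363T'] = ['I157L', 'N196D', 'Y363T']

Answer: I157L,N196D,Y363T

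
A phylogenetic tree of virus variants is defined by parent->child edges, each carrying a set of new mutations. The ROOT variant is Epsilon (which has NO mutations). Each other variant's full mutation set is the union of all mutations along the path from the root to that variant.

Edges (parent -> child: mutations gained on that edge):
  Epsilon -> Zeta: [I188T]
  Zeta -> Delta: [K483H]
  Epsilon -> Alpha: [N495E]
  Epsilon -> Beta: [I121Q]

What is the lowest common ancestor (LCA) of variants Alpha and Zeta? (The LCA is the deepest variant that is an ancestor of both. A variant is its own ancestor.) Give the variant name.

Answer: Epsilon

Derivation:
Path from root to Alpha: Epsilon -> Alpha
  ancestors of Alpha: {Epsilon, Alpha}
Path from root to Zeta: Epsilon -> Zeta
  ancestors of Zeta: {Epsilon, Zeta}
Common ancestors: {Epsilon}
Walk up from Zeta: Zeta (not in ancestors of Alpha), Epsilon (in ancestors of Alpha)
Deepest common ancestor (LCA) = Epsilon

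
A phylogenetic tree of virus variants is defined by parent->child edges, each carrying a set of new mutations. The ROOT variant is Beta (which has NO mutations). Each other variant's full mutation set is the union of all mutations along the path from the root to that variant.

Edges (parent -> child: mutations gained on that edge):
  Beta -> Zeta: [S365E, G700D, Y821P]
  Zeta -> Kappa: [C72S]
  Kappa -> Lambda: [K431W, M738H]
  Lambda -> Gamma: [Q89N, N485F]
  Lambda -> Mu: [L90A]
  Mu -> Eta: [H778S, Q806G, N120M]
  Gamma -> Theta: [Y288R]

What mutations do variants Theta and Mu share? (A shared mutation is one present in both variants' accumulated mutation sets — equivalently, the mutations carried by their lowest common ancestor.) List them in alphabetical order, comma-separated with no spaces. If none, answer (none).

Accumulating mutations along path to Theta:
  At Beta: gained [] -> total []
  At Zeta: gained ['S365E', 'G700D', 'Y821P'] -> total ['G700D', 'S365E', 'Y821P']
  At Kappa: gained ['C72S'] -> total ['C72S', 'G700D', 'S365E', 'Y821P']
  At Lambda: gained ['K431W', 'M738H'] -> total ['C72S', 'G700D', 'K431W', 'M738H', 'S365E', 'Y821P']
  At Gamma: gained ['Q89N', 'N485F'] -> total ['C72S', 'G700D', 'K431W', 'M738H', 'N485F', 'Q89N', 'S365E', 'Y821P']
  At Theta: gained ['Y288R'] -> total ['C72S', 'G700D', 'K431W', 'M738H', 'N485F', 'Q89N', 'S365E', 'Y288R', 'Y821P']
Mutations(Theta) = ['C72S', 'G700D', 'K431W', 'M738H', 'N485F', 'Q89N', 'S365E', 'Y288R', 'Y821P']
Accumulating mutations along path to Mu:
  At Beta: gained [] -> total []
  At Zeta: gained ['S365E', 'G700D', 'Y821P'] -> total ['G700D', 'S365E', 'Y821P']
  At Kappa: gained ['C72S'] -> total ['C72S', 'G700D', 'S365E', 'Y821P']
  At Lambda: gained ['K431W', 'M738H'] -> total ['C72S', 'G700D', 'K431W', 'M738H', 'S365E', 'Y821P']
  At Mu: gained ['L90A'] -> total ['C72S', 'G700D', 'K431W', 'L90A', 'M738H', 'S365E', 'Y821P']
Mutations(Mu) = ['C72S', 'G700D', 'K431W', 'L90A', 'M738H', 'S365E', 'Y821P']
Intersection: ['C72S', 'G700D', 'K431W', 'M738H', 'N485F', 'Q89N', 'S365E', 'Y288R', 'Y821P'] ∩ ['C72S', 'G700D', 'K431W', 'L90A', 'M738H', 'S365E', 'Y821P'] = ['C72S', 'G700D', 'K431W', 'M738H', 'S365E', 'Y821P']

Answer: C72S,G700D,K431W,M738H,S365E,Y821P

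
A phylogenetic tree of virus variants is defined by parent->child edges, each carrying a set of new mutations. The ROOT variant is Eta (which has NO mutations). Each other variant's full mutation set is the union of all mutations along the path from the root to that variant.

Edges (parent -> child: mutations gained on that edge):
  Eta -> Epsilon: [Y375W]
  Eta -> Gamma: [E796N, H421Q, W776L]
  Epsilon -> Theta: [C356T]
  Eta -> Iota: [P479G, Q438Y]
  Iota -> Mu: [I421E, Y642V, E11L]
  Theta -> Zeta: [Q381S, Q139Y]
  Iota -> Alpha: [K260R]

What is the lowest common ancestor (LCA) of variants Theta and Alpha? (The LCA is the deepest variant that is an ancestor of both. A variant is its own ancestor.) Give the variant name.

Answer: Eta

Derivation:
Path from root to Theta: Eta -> Epsilon -> Theta
  ancestors of Theta: {Eta, Epsilon, Theta}
Path from root to Alpha: Eta -> Iota -> Alpha
  ancestors of Alpha: {Eta, Iota, Alpha}
Common ancestors: {Eta}
Walk up from Alpha: Alpha (not in ancestors of Theta), Iota (not in ancestors of Theta), Eta (in ancestors of Theta)
Deepest common ancestor (LCA) = Eta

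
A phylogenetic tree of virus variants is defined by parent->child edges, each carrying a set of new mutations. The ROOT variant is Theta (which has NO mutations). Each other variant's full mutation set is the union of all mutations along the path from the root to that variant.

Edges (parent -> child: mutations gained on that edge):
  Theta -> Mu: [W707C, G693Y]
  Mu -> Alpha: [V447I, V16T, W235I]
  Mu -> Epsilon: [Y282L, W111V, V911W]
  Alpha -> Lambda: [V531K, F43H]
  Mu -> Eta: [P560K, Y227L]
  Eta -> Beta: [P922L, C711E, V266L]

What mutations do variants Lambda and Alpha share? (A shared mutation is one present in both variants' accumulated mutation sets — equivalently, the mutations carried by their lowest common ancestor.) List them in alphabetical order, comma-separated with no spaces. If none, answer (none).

Answer: G693Y,V16T,V447I,W235I,W707C

Derivation:
Accumulating mutations along path to Lambda:
  At Theta: gained [] -> total []
  At Mu: gained ['W707C', 'G693Y'] -> total ['G693Y', 'W707C']
  At Alpha: gained ['V447I', 'V16T', 'W235I'] -> total ['G693Y', 'V16T', 'V447I', 'W235I', 'W707C']
  At Lambda: gained ['V531K', 'F43H'] -> total ['F43H', 'G693Y', 'V16T', 'V447I', 'V531K', 'W235I', 'W707C']
Mutations(Lambda) = ['F43H', 'G693Y', 'V16T', 'V447I', 'V531K', 'W235I', 'W707C']
Accumulating mutations along path to Alpha:
  At Theta: gained [] -> total []
  At Mu: gained ['W707C', 'G693Y'] -> total ['G693Y', 'W707C']
  At Alpha: gained ['V447I', 'V16T', 'W235I'] -> total ['G693Y', 'V16T', 'V447I', 'W235I', 'W707C']
Mutations(Alpha) = ['G693Y', 'V16T', 'V447I', 'W235I', 'W707C']
Intersection: ['F43H', 'G693Y', 'V16T', 'V447I', 'V531K', 'W235I', 'W707C'] ∩ ['G693Y', 'V16T', 'V447I', 'W235I', 'W707C'] = ['G693Y', 'V16T', 'V447I', 'W235I', 'W707C']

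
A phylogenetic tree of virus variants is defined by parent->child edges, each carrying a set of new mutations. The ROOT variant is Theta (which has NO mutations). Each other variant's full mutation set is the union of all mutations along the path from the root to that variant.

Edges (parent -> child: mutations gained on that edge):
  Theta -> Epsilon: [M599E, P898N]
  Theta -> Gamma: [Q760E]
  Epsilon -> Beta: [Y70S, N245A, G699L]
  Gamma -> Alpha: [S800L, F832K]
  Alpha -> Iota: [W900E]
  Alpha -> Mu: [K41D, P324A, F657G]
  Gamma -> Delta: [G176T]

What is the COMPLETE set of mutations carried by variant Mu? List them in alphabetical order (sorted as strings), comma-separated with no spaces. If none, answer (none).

Answer: F657G,F832K,K41D,P324A,Q760E,S800L

Derivation:
At Theta: gained [] -> total []
At Gamma: gained ['Q760E'] -> total ['Q760E']
At Alpha: gained ['S800L', 'F832K'] -> total ['F832K', 'Q760E', 'S800L']
At Mu: gained ['K41D', 'P324A', 'F657G'] -> total ['F657G', 'F832K', 'K41D', 'P324A', 'Q760E', 'S800L']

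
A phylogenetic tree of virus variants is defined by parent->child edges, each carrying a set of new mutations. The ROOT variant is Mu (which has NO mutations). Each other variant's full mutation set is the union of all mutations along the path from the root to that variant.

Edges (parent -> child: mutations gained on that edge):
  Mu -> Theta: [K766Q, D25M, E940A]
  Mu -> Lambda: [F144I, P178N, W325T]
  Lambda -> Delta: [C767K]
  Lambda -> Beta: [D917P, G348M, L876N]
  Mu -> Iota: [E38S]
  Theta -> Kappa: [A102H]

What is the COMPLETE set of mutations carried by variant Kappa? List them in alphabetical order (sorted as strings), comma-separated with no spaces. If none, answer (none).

At Mu: gained [] -> total []
At Theta: gained ['K766Q', 'D25M', 'E940A'] -> total ['D25M', 'E940A', 'K766Q']
At Kappa: gained ['A102H'] -> total ['A102H', 'D25M', 'E940A', 'K766Q']

Answer: A102H,D25M,E940A,K766Q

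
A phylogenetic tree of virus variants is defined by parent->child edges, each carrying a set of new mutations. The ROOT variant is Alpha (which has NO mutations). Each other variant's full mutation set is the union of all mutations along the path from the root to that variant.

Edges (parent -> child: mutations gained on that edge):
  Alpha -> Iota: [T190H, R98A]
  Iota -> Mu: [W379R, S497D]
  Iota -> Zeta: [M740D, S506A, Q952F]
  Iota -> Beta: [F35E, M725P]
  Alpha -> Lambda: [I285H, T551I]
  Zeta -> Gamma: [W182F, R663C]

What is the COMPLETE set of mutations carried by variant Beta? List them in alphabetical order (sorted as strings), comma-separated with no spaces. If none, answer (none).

At Alpha: gained [] -> total []
At Iota: gained ['T190H', 'R98A'] -> total ['R98A', 'T190H']
At Beta: gained ['F35E', 'M725P'] -> total ['F35E', 'M725P', 'R98A', 'T190H']

Answer: F35E,M725P,R98A,T190H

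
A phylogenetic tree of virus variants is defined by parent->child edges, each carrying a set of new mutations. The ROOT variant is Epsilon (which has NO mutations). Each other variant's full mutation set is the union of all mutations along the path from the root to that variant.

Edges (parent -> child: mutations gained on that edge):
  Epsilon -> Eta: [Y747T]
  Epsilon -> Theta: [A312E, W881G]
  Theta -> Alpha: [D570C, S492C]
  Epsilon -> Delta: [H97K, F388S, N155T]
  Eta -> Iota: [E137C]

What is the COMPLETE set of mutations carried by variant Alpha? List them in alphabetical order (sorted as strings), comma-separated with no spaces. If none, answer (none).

At Epsilon: gained [] -> total []
At Theta: gained ['A312E', 'W881G'] -> total ['A312E', 'W881G']
At Alpha: gained ['D570C', 'S492C'] -> total ['A312E', 'D570C', 'S492C', 'W881G']

Answer: A312E,D570C,S492C,W881G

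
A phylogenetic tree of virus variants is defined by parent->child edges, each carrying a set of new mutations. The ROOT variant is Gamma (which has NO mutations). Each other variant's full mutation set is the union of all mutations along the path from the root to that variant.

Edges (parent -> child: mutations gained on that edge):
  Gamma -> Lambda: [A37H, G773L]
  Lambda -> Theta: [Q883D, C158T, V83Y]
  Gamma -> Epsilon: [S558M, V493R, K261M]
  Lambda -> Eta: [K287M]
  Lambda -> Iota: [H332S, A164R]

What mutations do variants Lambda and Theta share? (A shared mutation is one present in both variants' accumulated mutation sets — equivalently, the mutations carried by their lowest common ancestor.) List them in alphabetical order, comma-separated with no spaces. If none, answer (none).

Accumulating mutations along path to Lambda:
  At Gamma: gained [] -> total []
  At Lambda: gained ['A37H', 'G773L'] -> total ['A37H', 'G773L']
Mutations(Lambda) = ['A37H', 'G773L']
Accumulating mutations along path to Theta:
  At Gamma: gained [] -> total []
  At Lambda: gained ['A37H', 'G773L'] -> total ['A37H', 'G773L']
  At Theta: gained ['Q883D', 'C158T', 'V83Y'] -> total ['A37H', 'C158T', 'G773L', 'Q883D', 'V83Y']
Mutations(Theta) = ['A37H', 'C158T', 'G773L', 'Q883D', 'V83Y']
Intersection: ['A37H', 'G773L'] ∩ ['A37H', 'C158T', 'G773L', 'Q883D', 'V83Y'] = ['A37H', 'G773L']

Answer: A37H,G773L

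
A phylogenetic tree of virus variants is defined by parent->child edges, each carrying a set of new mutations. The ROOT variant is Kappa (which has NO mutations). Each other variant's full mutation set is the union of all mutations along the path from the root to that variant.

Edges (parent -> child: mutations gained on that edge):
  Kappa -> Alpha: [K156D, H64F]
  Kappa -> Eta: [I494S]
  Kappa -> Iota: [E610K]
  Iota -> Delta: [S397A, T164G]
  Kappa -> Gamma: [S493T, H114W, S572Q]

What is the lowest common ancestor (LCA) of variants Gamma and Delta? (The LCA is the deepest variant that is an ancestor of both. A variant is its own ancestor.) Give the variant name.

Path from root to Gamma: Kappa -> Gamma
  ancestors of Gamma: {Kappa, Gamma}
Path from root to Delta: Kappa -> Iota -> Delta
  ancestors of Delta: {Kappa, Iota, Delta}
Common ancestors: {Kappa}
Walk up from Delta: Delta (not in ancestors of Gamma), Iota (not in ancestors of Gamma), Kappa (in ancestors of Gamma)
Deepest common ancestor (LCA) = Kappa

Answer: Kappa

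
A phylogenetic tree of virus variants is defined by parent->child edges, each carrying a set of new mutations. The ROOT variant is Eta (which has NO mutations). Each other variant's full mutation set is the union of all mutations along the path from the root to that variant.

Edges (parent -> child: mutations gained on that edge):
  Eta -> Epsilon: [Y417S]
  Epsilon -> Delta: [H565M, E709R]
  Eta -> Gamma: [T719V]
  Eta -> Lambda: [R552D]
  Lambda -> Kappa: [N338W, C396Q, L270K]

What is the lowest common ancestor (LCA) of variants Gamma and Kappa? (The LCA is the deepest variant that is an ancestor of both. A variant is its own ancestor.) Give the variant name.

Path from root to Gamma: Eta -> Gamma
  ancestors of Gamma: {Eta, Gamma}
Path from root to Kappa: Eta -> Lambda -> Kappa
  ancestors of Kappa: {Eta, Lambda, Kappa}
Common ancestors: {Eta}
Walk up from Kappa: Kappa (not in ancestors of Gamma), Lambda (not in ancestors of Gamma), Eta (in ancestors of Gamma)
Deepest common ancestor (LCA) = Eta

Answer: Eta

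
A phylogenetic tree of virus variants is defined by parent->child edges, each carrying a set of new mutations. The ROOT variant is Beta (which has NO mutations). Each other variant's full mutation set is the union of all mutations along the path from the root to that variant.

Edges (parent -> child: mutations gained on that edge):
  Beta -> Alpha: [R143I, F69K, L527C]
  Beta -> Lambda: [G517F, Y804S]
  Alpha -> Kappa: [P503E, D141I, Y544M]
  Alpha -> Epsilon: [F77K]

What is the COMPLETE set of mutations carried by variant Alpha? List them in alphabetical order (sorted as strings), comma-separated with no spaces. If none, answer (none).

Answer: F69K,L527C,R143I

Derivation:
At Beta: gained [] -> total []
At Alpha: gained ['R143I', 'F69K', 'L527C'] -> total ['F69K', 'L527C', 'R143I']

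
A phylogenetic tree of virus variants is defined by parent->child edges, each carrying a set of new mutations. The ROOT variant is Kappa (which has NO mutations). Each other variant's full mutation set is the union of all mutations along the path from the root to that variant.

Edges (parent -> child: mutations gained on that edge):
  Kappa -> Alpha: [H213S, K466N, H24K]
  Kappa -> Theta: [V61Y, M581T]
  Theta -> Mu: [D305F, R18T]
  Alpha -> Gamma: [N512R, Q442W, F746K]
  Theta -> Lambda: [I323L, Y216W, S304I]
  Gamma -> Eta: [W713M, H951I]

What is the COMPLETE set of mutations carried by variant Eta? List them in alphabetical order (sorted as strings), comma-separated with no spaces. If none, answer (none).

Answer: F746K,H213S,H24K,H951I,K466N,N512R,Q442W,W713M

Derivation:
At Kappa: gained [] -> total []
At Alpha: gained ['H213S', 'K466N', 'H24K'] -> total ['H213S', 'H24K', 'K466N']
At Gamma: gained ['N512R', 'Q442W', 'F746K'] -> total ['F746K', 'H213S', 'H24K', 'K466N', 'N512R', 'Q442W']
At Eta: gained ['W713M', 'H951I'] -> total ['F746K', 'H213S', 'H24K', 'H951I', 'K466N', 'N512R', 'Q442W', 'W713M']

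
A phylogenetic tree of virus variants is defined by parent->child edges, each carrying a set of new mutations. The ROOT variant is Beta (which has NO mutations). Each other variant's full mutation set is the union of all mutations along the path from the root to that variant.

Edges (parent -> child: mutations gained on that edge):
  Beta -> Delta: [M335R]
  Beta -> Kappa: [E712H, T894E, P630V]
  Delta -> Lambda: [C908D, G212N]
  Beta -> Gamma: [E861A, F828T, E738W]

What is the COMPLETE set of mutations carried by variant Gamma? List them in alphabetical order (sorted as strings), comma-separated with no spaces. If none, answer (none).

At Beta: gained [] -> total []
At Gamma: gained ['E861A', 'F828T', 'E738W'] -> total ['E738W', 'E861A', 'F828T']

Answer: E738W,E861A,F828T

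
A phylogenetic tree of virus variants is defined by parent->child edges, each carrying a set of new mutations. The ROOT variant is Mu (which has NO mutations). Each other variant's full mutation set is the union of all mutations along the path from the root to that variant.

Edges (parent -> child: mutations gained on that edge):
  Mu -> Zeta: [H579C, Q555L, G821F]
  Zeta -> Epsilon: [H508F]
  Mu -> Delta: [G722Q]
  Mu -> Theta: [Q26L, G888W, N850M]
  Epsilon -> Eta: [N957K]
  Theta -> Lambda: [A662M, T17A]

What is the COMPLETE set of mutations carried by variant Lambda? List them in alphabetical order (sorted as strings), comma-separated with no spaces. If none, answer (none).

At Mu: gained [] -> total []
At Theta: gained ['Q26L', 'G888W', 'N850M'] -> total ['G888W', 'N850M', 'Q26L']
At Lambda: gained ['A662M', 'T17A'] -> total ['A662M', 'G888W', 'N850M', 'Q26L', 'T17A']

Answer: A662M,G888W,N850M,Q26L,T17A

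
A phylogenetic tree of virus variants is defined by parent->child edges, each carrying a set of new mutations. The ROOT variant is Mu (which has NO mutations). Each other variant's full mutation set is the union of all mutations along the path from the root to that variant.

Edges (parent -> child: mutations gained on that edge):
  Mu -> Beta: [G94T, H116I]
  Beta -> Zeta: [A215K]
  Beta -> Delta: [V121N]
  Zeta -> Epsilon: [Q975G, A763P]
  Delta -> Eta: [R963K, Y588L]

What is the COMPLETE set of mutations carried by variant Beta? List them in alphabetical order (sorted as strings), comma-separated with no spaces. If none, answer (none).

At Mu: gained [] -> total []
At Beta: gained ['G94T', 'H116I'] -> total ['G94T', 'H116I']

Answer: G94T,H116I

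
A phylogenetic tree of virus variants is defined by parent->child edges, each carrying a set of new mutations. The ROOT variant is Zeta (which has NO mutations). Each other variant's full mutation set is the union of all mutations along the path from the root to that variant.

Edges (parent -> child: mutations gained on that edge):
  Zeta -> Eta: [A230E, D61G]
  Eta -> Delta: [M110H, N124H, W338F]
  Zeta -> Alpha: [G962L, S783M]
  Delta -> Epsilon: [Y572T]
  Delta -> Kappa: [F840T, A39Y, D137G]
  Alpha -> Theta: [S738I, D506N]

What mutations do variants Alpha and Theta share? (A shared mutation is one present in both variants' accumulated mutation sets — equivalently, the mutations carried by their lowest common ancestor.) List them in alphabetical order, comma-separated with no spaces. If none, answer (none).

Accumulating mutations along path to Alpha:
  At Zeta: gained [] -> total []
  At Alpha: gained ['G962L', 'S783M'] -> total ['G962L', 'S783M']
Mutations(Alpha) = ['G962L', 'S783M']
Accumulating mutations along path to Theta:
  At Zeta: gained [] -> total []
  At Alpha: gained ['G962L', 'S783M'] -> total ['G962L', 'S783M']
  At Theta: gained ['S738I', 'D506N'] -> total ['D506N', 'G962L', 'S738I', 'S783M']
Mutations(Theta) = ['D506N', 'G962L', 'S738I', 'S783M']
Intersection: ['G962L', 'S783M'] ∩ ['D506N', 'G962L', 'S738I', 'S783M'] = ['G962L', 'S783M']

Answer: G962L,S783M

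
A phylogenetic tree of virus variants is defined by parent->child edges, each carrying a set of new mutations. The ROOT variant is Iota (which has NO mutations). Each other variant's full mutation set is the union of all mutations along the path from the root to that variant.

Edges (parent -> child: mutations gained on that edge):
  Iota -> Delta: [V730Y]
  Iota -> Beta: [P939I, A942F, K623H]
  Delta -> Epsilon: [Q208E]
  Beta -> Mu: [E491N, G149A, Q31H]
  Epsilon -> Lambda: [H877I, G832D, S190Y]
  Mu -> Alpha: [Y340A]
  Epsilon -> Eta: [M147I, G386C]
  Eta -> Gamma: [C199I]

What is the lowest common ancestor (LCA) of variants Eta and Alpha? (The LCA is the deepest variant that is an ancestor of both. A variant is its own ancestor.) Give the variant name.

Path from root to Eta: Iota -> Delta -> Epsilon -> Eta
  ancestors of Eta: {Iota, Delta, Epsilon, Eta}
Path from root to Alpha: Iota -> Beta -> Mu -> Alpha
  ancestors of Alpha: {Iota, Beta, Mu, Alpha}
Common ancestors: {Iota}
Walk up from Alpha: Alpha (not in ancestors of Eta), Mu (not in ancestors of Eta), Beta (not in ancestors of Eta), Iota (in ancestors of Eta)
Deepest common ancestor (LCA) = Iota

Answer: Iota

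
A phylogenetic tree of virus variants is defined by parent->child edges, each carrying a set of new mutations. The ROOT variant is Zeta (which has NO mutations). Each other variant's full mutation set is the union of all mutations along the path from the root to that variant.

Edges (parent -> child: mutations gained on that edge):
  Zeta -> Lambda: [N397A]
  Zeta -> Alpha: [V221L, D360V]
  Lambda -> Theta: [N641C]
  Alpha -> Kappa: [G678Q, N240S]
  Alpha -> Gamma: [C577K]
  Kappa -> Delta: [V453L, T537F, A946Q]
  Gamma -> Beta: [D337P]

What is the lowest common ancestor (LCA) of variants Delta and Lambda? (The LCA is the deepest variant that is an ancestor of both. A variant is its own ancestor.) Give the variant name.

Answer: Zeta

Derivation:
Path from root to Delta: Zeta -> Alpha -> Kappa -> Delta
  ancestors of Delta: {Zeta, Alpha, Kappa, Delta}
Path from root to Lambda: Zeta -> Lambda
  ancestors of Lambda: {Zeta, Lambda}
Common ancestors: {Zeta}
Walk up from Lambda: Lambda (not in ancestors of Delta), Zeta (in ancestors of Delta)
Deepest common ancestor (LCA) = Zeta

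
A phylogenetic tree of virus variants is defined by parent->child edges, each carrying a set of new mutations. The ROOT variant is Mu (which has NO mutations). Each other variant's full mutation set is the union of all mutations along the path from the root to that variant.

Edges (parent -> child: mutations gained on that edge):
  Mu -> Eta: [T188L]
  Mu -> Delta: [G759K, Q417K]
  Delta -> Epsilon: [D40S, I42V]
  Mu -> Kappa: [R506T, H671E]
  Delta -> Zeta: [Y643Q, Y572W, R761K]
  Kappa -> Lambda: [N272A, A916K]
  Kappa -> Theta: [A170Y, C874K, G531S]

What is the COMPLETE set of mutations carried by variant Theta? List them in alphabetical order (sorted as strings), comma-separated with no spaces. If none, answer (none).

Answer: A170Y,C874K,G531S,H671E,R506T

Derivation:
At Mu: gained [] -> total []
At Kappa: gained ['R506T', 'H671E'] -> total ['H671E', 'R506T']
At Theta: gained ['A170Y', 'C874K', 'G531S'] -> total ['A170Y', 'C874K', 'G531S', 'H671E', 'R506T']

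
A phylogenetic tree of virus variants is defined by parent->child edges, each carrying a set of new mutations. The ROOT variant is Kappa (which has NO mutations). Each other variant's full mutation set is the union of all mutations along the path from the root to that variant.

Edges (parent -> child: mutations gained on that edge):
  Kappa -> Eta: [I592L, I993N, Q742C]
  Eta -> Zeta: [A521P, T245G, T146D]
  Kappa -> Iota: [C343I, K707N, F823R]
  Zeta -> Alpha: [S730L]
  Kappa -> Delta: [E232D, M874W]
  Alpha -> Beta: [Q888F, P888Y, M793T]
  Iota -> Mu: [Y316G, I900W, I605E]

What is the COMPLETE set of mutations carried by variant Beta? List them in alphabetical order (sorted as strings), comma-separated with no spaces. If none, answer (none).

Answer: A521P,I592L,I993N,M793T,P888Y,Q742C,Q888F,S730L,T146D,T245G

Derivation:
At Kappa: gained [] -> total []
At Eta: gained ['I592L', 'I993N', 'Q742C'] -> total ['I592L', 'I993N', 'Q742C']
At Zeta: gained ['A521P', 'T245G', 'T146D'] -> total ['A521P', 'I592L', 'I993N', 'Q742C', 'T146D', 'T245G']
At Alpha: gained ['S730L'] -> total ['A521P', 'I592L', 'I993N', 'Q742C', 'S730L', 'T146D', 'T245G']
At Beta: gained ['Q888F', 'P888Y', 'M793T'] -> total ['A521P', 'I592L', 'I993N', 'M793T', 'P888Y', 'Q742C', 'Q888F', 'S730L', 'T146D', 'T245G']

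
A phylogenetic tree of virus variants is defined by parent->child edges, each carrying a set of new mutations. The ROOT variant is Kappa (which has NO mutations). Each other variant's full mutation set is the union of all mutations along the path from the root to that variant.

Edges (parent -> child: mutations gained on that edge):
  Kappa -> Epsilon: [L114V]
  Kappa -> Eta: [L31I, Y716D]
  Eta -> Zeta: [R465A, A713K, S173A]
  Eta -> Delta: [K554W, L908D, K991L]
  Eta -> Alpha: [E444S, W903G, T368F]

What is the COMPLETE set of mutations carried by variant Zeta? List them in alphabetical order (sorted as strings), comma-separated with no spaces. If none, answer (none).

At Kappa: gained [] -> total []
At Eta: gained ['L31I', 'Y716D'] -> total ['L31I', 'Y716D']
At Zeta: gained ['R465A', 'A713K', 'S173A'] -> total ['A713K', 'L31I', 'R465A', 'S173A', 'Y716D']

Answer: A713K,L31I,R465A,S173A,Y716D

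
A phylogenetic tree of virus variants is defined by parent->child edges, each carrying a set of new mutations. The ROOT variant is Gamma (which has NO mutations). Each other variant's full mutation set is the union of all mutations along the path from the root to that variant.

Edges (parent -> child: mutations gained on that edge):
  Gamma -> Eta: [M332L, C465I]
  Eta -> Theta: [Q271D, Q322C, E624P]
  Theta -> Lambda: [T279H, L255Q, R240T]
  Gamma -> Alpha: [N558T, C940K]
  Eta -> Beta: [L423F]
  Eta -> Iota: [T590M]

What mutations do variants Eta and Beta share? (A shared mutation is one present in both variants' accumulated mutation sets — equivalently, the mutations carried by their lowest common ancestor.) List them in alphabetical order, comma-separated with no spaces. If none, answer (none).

Accumulating mutations along path to Eta:
  At Gamma: gained [] -> total []
  At Eta: gained ['M332L', 'C465I'] -> total ['C465I', 'M332L']
Mutations(Eta) = ['C465I', 'M332L']
Accumulating mutations along path to Beta:
  At Gamma: gained [] -> total []
  At Eta: gained ['M332L', 'C465I'] -> total ['C465I', 'M332L']
  At Beta: gained ['L423F'] -> total ['C465I', 'L423F', 'M332L']
Mutations(Beta) = ['C465I', 'L423F', 'M332L']
Intersection: ['C465I', 'M332L'] ∩ ['C465I', 'L423F', 'M332L'] = ['C465I', 'M332L']

Answer: C465I,M332L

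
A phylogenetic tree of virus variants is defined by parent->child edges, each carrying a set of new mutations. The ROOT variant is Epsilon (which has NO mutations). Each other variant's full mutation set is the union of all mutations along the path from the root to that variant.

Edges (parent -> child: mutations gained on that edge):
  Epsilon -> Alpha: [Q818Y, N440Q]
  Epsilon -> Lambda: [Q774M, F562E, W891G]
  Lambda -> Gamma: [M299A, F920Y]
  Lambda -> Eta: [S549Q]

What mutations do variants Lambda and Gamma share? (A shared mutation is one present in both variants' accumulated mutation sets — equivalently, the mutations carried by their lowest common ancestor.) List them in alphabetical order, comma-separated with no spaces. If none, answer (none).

Answer: F562E,Q774M,W891G

Derivation:
Accumulating mutations along path to Lambda:
  At Epsilon: gained [] -> total []
  At Lambda: gained ['Q774M', 'F562E', 'W891G'] -> total ['F562E', 'Q774M', 'W891G']
Mutations(Lambda) = ['F562E', 'Q774M', 'W891G']
Accumulating mutations along path to Gamma:
  At Epsilon: gained [] -> total []
  At Lambda: gained ['Q774M', 'F562E', 'W891G'] -> total ['F562E', 'Q774M', 'W891G']
  At Gamma: gained ['M299A', 'F920Y'] -> total ['F562E', 'F920Y', 'M299A', 'Q774M', 'W891G']
Mutations(Gamma) = ['F562E', 'F920Y', 'M299A', 'Q774M', 'W891G']
Intersection: ['F562E', 'Q774M', 'W891G'] ∩ ['F562E', 'F920Y', 'M299A', 'Q774M', 'W891G'] = ['F562E', 'Q774M', 'W891G']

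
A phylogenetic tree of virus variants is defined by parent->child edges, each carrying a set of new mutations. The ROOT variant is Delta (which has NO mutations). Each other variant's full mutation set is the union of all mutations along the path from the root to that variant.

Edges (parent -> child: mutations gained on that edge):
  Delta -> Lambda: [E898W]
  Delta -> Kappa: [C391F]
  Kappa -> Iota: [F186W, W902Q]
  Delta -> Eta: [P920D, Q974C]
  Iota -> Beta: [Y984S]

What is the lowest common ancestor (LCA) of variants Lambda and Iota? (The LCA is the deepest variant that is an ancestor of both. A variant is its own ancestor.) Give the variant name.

Answer: Delta

Derivation:
Path from root to Lambda: Delta -> Lambda
  ancestors of Lambda: {Delta, Lambda}
Path from root to Iota: Delta -> Kappa -> Iota
  ancestors of Iota: {Delta, Kappa, Iota}
Common ancestors: {Delta}
Walk up from Iota: Iota (not in ancestors of Lambda), Kappa (not in ancestors of Lambda), Delta (in ancestors of Lambda)
Deepest common ancestor (LCA) = Delta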